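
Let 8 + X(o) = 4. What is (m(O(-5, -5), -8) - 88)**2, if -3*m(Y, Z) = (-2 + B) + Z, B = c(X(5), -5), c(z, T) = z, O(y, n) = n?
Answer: 62500/9 ≈ 6944.4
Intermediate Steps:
X(o) = -4 (X(o) = -8 + 4 = -4)
B = -4
m(Y, Z) = 2 - Z/3 (m(Y, Z) = -((-2 - 4) + Z)/3 = -(-6 + Z)/3 = 2 - Z/3)
(m(O(-5, -5), -8) - 88)**2 = ((2 - 1/3*(-8)) - 88)**2 = ((2 + 8/3) - 88)**2 = (14/3 - 88)**2 = (-250/3)**2 = 62500/9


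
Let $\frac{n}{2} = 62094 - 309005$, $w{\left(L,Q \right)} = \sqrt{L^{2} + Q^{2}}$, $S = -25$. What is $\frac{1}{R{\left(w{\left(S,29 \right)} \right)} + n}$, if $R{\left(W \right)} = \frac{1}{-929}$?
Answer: $- \frac{929}{458760639} \approx -2.025 \cdot 10^{-6}$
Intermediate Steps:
$R{\left(W \right)} = - \frac{1}{929}$
$n = -493822$ ($n = 2 \left(62094 - 309005\right) = 2 \left(-246911\right) = -493822$)
$\frac{1}{R{\left(w{\left(S,29 \right)} \right)} + n} = \frac{1}{- \frac{1}{929} - 493822} = \frac{1}{- \frac{458760639}{929}} = - \frac{929}{458760639}$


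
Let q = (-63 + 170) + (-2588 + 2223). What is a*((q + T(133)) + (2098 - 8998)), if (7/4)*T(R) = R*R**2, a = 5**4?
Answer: 835753750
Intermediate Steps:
q = -258 (q = 107 - 365 = -258)
a = 625
T(R) = 4*R**3/7 (T(R) = 4*(R*R**2)/7 = 4*R**3/7)
a*((q + T(133)) + (2098 - 8998)) = 625*((-258 + (4/7)*133**3) + (2098 - 8998)) = 625*((-258 + (4/7)*2352637) - 6900) = 625*((-258 + 1344364) - 6900) = 625*(1344106 - 6900) = 625*1337206 = 835753750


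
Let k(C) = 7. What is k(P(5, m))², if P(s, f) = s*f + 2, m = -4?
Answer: 49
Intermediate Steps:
P(s, f) = 2 + f*s (P(s, f) = f*s + 2 = 2 + f*s)
k(P(5, m))² = 7² = 49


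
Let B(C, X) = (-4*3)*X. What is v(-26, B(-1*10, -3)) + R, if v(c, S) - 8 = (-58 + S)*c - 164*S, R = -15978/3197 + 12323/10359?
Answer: -176444876723/33117723 ≈ -5327.8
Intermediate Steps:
B(C, X) = -12*X
R = -126119471/33117723 (R = -15978*1/3197 + 12323*(1/10359) = -15978/3197 + 12323/10359 = -126119471/33117723 ≈ -3.8082)
v(c, S) = 8 - 164*S + c*(-58 + S) (v(c, S) = 8 + ((-58 + S)*c - 164*S) = 8 + (c*(-58 + S) - 164*S) = 8 + (-164*S + c*(-58 + S)) = 8 - 164*S + c*(-58 + S))
v(-26, B(-1*10, -3)) + R = (8 - (-1968)*(-3) - 58*(-26) - 12*(-3)*(-26)) - 126119471/33117723 = (8 - 164*36 + 1508 + 36*(-26)) - 126119471/33117723 = (8 - 5904 + 1508 - 936) - 126119471/33117723 = -5324 - 126119471/33117723 = -176444876723/33117723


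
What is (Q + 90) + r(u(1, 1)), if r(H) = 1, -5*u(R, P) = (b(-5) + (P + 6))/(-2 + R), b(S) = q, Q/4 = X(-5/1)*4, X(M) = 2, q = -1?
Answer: 123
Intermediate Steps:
Q = 32 (Q = 4*(2*4) = 4*8 = 32)
b(S) = -1
u(R, P) = -(5 + P)/(5*(-2 + R)) (u(R, P) = -(-1 + (P + 6))/(5*(-2 + R)) = -(-1 + (6 + P))/(5*(-2 + R)) = -(5 + P)/(5*(-2 + R)))
(Q + 90) + r(u(1, 1)) = (32 + 90) + 1 = 122 + 1 = 123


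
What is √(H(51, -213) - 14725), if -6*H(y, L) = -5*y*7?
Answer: I*√57710/2 ≈ 120.11*I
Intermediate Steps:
H(y, L) = 35*y/6 (H(y, L) = -(-5*y)*7/6 = -(-35)*y/6 = 35*y/6)
√(H(51, -213) - 14725) = √((35/6)*51 - 14725) = √(595/2 - 14725) = √(-28855/2) = I*√57710/2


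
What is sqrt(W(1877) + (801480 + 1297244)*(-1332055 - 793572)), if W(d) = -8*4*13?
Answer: 2*I*sqrt(1115276100091) ≈ 2.1121e+6*I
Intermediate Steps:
W(d) = -416 (W(d) = -32*13 = -416)
sqrt(W(1877) + (801480 + 1297244)*(-1332055 - 793572)) = sqrt(-416 + (801480 + 1297244)*(-1332055 - 793572)) = sqrt(-416 + 2098724*(-2125627)) = sqrt(-416 - 4461104399948) = sqrt(-4461104400364) = 2*I*sqrt(1115276100091)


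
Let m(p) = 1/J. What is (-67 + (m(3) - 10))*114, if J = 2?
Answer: -8721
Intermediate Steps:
m(p) = ½ (m(p) = 1/2 = ½)
(-67 + (m(3) - 10))*114 = (-67 + (½ - 10))*114 = (-67 - 19/2)*114 = -153/2*114 = -8721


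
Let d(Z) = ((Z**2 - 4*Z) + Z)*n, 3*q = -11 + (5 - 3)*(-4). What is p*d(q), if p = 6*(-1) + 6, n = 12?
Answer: 0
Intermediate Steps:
p = 0 (p = -6 + 6 = 0)
q = -19/3 (q = (-11 + (5 - 3)*(-4))/3 = (-11 + 2*(-4))/3 = (-11 - 8)/3 = (1/3)*(-19) = -19/3 ≈ -6.3333)
d(Z) = -36*Z + 12*Z**2 (d(Z) = ((Z**2 - 4*Z) + Z)*12 = (Z**2 - 3*Z)*12 = -36*Z + 12*Z**2)
p*d(q) = 0*(12*(-19/3)*(-3 - 19/3)) = 0*(12*(-19/3)*(-28/3)) = 0*(2128/3) = 0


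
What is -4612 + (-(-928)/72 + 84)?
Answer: -40636/9 ≈ -4515.1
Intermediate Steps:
-4612 + (-(-928)/72 + 84) = -4612 + (-16*(-29/36) + 84) = -4612 + (116/9 + 84) = -4612 + 872/9 = -40636/9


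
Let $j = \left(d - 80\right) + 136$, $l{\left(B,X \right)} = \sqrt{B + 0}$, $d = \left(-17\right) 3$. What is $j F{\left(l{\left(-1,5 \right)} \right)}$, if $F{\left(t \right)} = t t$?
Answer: $-5$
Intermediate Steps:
$d = -51$
$l{\left(B,X \right)} = \sqrt{B}$
$F{\left(t \right)} = t^{2}$
$j = 5$ ($j = \left(-51 - 80\right) + 136 = -131 + 136 = 5$)
$j F{\left(l{\left(-1,5 \right)} \right)} = 5 \left(\sqrt{-1}\right)^{2} = 5 i^{2} = 5 \left(-1\right) = -5$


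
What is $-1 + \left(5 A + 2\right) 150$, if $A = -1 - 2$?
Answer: $-1951$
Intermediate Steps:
$A = -3$
$-1 + \left(5 A + 2\right) 150 = -1 + \left(5 \left(-3\right) + 2\right) 150 = -1 + \left(-15 + 2\right) 150 = -1 - 1950 = -1951$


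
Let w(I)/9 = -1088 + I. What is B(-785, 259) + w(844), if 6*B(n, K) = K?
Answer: -12917/6 ≈ -2152.8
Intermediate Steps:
B(n, K) = K/6
w(I) = -9792 + 9*I (w(I) = 9*(-1088 + I) = -9792 + 9*I)
B(-785, 259) + w(844) = (1/6)*259 + (-9792 + 9*844) = 259/6 + (-9792 + 7596) = 259/6 - 2196 = -12917/6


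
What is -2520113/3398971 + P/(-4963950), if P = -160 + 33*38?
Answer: -6256716700312/8436161047725 ≈ -0.74165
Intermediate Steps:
P = 1094 (P = -160 + 1254 = 1094)
-2520113/3398971 + P/(-4963950) = -2520113/3398971 + 1094/(-4963950) = -2520113*1/3398971 + 1094*(-1/4963950) = -2520113/3398971 - 547/2481975 = -6256716700312/8436161047725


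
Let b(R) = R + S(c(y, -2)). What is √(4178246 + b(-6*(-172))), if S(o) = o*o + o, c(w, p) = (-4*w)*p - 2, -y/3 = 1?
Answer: 2*√1044982 ≈ 2044.5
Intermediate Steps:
y = -3 (y = -3*1 = -3)
c(w, p) = -2 - 4*p*w (c(w, p) = -4*p*w - 2 = -2 - 4*p*w)
S(o) = o + o² (S(o) = o² + o = o + o²)
b(R) = 650 + R (b(R) = R + (-2 - 4*(-2)*(-3))*(1 + (-2 - 4*(-2)*(-3))) = R + (-2 - 24)*(1 + (-2 - 24)) = R - 26*(1 - 26) = R - 26*(-25) = R + 650 = 650 + R)
√(4178246 + b(-6*(-172))) = √(4178246 + (650 - 6*(-172))) = √(4178246 + (650 + 1032)) = √(4178246 + 1682) = √4179928 = 2*√1044982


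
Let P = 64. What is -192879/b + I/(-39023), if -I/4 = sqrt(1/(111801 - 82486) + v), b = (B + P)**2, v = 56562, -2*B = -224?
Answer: -192879/30976 + 4*sqrt(48607642133765)/1143959245 ≈ -6.2023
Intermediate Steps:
B = 112 (B = -1/2*(-224) = 112)
b = 30976 (b = (112 + 64)**2 = 176**2 = 30976)
I = -4*sqrt(48607642133765)/29315 (I = -4*sqrt(1/(111801 - 82486) + 56562) = -4*sqrt(1/29315 + 56562) = -4*sqrt(48607642133765)/29315 ≈ -951.31)
-192879/b + I/(-39023) = -192879/30976 - 4*sqrt(48607642133765)/29315/(-39023) = -192879*1/30976 - 4*sqrt(48607642133765)/29315*(-1/39023) = -192879/30976 + 4*sqrt(48607642133765)/1143959245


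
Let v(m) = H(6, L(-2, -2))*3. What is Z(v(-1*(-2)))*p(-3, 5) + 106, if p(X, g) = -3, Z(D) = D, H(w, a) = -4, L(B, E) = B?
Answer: 142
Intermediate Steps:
v(m) = -12 (v(m) = -4*3 = -12)
Z(v(-1*(-2)))*p(-3, 5) + 106 = -12*(-3) + 106 = 36 + 106 = 142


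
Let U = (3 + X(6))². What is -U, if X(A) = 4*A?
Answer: -729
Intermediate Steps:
U = 729 (U = (3 + 4*6)² = (3 + 24)² = 27² = 729)
-U = -1*729 = -729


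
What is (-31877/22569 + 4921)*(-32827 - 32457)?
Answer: -7248493748848/22569 ≈ -3.2117e+8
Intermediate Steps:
(-31877/22569 + 4921)*(-32827 - 32457) = (-31877*1/22569 + 4921)*(-65284) = (-31877/22569 + 4921)*(-65284) = (111030172/22569)*(-65284) = -7248493748848/22569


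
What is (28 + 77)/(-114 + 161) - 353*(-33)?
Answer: 547608/47 ≈ 11651.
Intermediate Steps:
(28 + 77)/(-114 + 161) - 353*(-33) = 105/47 + 11649 = 547608/47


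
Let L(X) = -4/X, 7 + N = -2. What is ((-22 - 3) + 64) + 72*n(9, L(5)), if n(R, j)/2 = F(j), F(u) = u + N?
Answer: -6861/5 ≈ -1372.2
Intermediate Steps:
N = -9 (N = -7 - 2 = -9)
F(u) = -9 + u (F(u) = u - 9 = -9 + u)
n(R, j) = -18 + 2*j (n(R, j) = 2*(-9 + j) = -18 + 2*j)
((-22 - 3) + 64) + 72*n(9, L(5)) = ((-22 - 3) + 64) + 72*(-18 + 2*(-4/5)) = (-25 + 64) + 72*(-18 + 2*(-4*⅕)) = 39 + 72*(-18 + 2*(-⅘)) = 39 + 72*(-18 - 8/5) = 39 + 72*(-98/5) = 39 - 7056/5 = -6861/5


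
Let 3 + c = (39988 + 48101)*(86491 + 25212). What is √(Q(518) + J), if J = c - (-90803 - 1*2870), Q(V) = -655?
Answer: √9839898582 ≈ 99196.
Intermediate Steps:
c = 9839805564 (c = -3 + (39988 + 48101)*(86491 + 25212) = -3 + 88089*111703 = -3 + 9839805567 = 9839805564)
J = 9839899237 (J = 9839805564 - (-90803 - 1*2870) = 9839805564 - (-90803 - 2870) = 9839805564 - 1*(-93673) = 9839805564 + 93673 = 9839899237)
√(Q(518) + J) = √(-655 + 9839899237) = √9839898582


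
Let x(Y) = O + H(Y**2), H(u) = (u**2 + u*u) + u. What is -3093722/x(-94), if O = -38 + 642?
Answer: -1546861/78079616 ≈ -0.019811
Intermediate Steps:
H(u) = u + 2*u**2 (H(u) = (u**2 + u**2) + u = 2*u**2 + u = u + 2*u**2)
O = 604
x(Y) = 604 + Y**2*(1 + 2*Y**2)
-3093722/x(-94) = -3093722/(604 + (-94)**2 + 2*(-94)**4) = -3093722/(604 + 8836 + 2*78074896) = -3093722/(604 + 8836 + 156149792) = -3093722/156159232 = -3093722*1/156159232 = -1546861/78079616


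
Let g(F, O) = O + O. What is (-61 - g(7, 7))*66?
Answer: -4950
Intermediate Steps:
g(F, O) = 2*O
(-61 - g(7, 7))*66 = (-61 - 2*7)*66 = (-61 - 1*14)*66 = (-61 - 14)*66 = -75*66 = -4950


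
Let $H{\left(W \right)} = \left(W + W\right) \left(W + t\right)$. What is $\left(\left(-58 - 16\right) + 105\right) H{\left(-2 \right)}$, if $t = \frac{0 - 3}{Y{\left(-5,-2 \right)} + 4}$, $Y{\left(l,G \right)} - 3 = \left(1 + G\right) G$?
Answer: $\frac{868}{3} \approx 289.33$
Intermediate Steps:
$Y{\left(l,G \right)} = 3 + G \left(1 + G\right)$ ($Y{\left(l,G \right)} = 3 + \left(1 + G\right) G = 3 + G \left(1 + G\right)$)
$t = - \frac{1}{3}$ ($t = \frac{0 - 3}{\left(3 - 2 + \left(-2\right)^{2}\right) + 4} = - \frac{3}{\left(3 - 2 + 4\right) + 4} = - \frac{3}{5 + 4} = - \frac{3}{9} = \left(-3\right) \frac{1}{9} = - \frac{1}{3} \approx -0.33333$)
$H{\left(W \right)} = 2 W \left(- \frac{1}{3} + W\right)$ ($H{\left(W \right)} = \left(W + W\right) \left(W - \frac{1}{3}\right) = 2 W \left(- \frac{1}{3} + W\right)$)
$\left(\left(-58 - 16\right) + 105\right) H{\left(-2 \right)} = \left(\left(-58 - 16\right) + 105\right) \frac{2}{3} \left(-2\right) \left(-1 + 3 \left(-2\right)\right) = \left(-74 + 105\right) \frac{2}{3} \left(-2\right) \left(-1 - 6\right) = 31 \cdot \frac{2}{3} \left(-2\right) \left(-7\right) = 31 \cdot \frac{28}{3} = \frac{868}{3}$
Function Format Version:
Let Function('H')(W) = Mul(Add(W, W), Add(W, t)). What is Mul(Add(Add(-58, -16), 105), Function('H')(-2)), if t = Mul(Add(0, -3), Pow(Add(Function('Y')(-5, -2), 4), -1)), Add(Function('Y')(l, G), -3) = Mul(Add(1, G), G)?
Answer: Rational(868, 3) ≈ 289.33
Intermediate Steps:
Function('Y')(l, G) = Add(3, Mul(G, Add(1, G))) (Function('Y')(l, G) = Add(3, Mul(Add(1, G), G)) = Add(3, Mul(G, Add(1, G))))
t = Rational(-1, 3) (t = Mul(Add(0, -3), Pow(Add(Add(3, -2, Pow(-2, 2)), 4), -1)) = Mul(-3, Pow(Add(Add(3, -2, 4), 4), -1)) = Mul(-3, Pow(Add(5, 4), -1)) = Mul(-3, Pow(9, -1)) = Mul(-3, Rational(1, 9)) = Rational(-1, 3) ≈ -0.33333)
Function('H')(W) = Mul(2, W, Add(Rational(-1, 3), W)) (Function('H')(W) = Mul(Add(W, W), Add(W, Rational(-1, 3))) = Mul(Mul(2, W), Add(Rational(-1, 3), W)) = Mul(2, W, Add(Rational(-1, 3), W)))
Mul(Add(Add(-58, -16), 105), Function('H')(-2)) = Mul(Add(Add(-58, -16), 105), Mul(Rational(2, 3), -2, Add(-1, Mul(3, -2)))) = Mul(Add(-74, 105), Mul(Rational(2, 3), -2, Add(-1, -6))) = Mul(31, Mul(Rational(2, 3), -2, -7)) = Mul(31, Rational(28, 3)) = Rational(868, 3)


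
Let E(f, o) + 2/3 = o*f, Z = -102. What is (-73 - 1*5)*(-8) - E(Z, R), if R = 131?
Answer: 41960/3 ≈ 13987.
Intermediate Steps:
E(f, o) = -⅔ + f*o (E(f, o) = -⅔ + o*f = -⅔ + f*o)
(-73 - 1*5)*(-8) - E(Z, R) = (-73 - 1*5)*(-8) - (-⅔ - 102*131) = (-73 - 5)*(-8) - (-⅔ - 13362) = -78*(-8) - 1*(-40088/3) = 624 + 40088/3 = 41960/3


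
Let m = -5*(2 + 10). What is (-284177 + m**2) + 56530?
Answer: -224047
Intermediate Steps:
m = -60 (m = -5*12 = -60)
(-284177 + m**2) + 56530 = (-284177 + (-60)**2) + 56530 = (-284177 + 3600) + 56530 = -280577 + 56530 = -224047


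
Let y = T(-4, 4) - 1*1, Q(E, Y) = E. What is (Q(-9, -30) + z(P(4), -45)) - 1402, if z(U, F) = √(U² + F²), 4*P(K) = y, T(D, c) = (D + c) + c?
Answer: -1411 + 3*√3601/4 ≈ -1366.0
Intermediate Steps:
T(D, c) = D + 2*c
y = 3 (y = (-4 + 2*4) - 1*1 = (-4 + 8) - 1 = 4 - 1 = 3)
P(K) = ¾ (P(K) = (¼)*3 = ¾)
z(U, F) = √(F² + U²)
(Q(-9, -30) + z(P(4), -45)) - 1402 = (-9 + √((-45)² + (¾)²)) - 1402 = (-9 + √(2025 + 9/16)) - 1402 = (-9 + √(32409/16)) - 1402 = (-9 + 3*√3601/4) - 1402 = -1411 + 3*√3601/4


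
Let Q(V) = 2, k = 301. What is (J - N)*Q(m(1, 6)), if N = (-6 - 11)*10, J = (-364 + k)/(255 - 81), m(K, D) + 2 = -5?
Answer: 9839/29 ≈ 339.28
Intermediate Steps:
m(K, D) = -7 (m(K, D) = -2 - 5 = -7)
J = -21/58 (J = (-364 + 301)/(255 - 81) = -63/174 = -63*1/174 = -21/58 ≈ -0.36207)
N = -170 (N = -17*10 = -170)
(J - N)*Q(m(1, 6)) = (-21/58 - 1*(-170))*2 = (-21/58 + 170)*2 = (9839/58)*2 = 9839/29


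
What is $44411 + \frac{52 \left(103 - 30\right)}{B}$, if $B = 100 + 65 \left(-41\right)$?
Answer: $\frac{113910419}{2565} \approx 44410.0$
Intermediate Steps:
$B = -2565$ ($B = 100 - 2665 = -2565$)
$44411 + \frac{52 \left(103 - 30\right)}{B} = 44411 + \frac{52 \left(103 - 30\right)}{-2565} = 44411 + 52 \cdot 73 \left(- \frac{1}{2565}\right) = 44411 + 3796 \left(- \frac{1}{2565}\right) = 44411 - \frac{3796}{2565} = \frac{113910419}{2565}$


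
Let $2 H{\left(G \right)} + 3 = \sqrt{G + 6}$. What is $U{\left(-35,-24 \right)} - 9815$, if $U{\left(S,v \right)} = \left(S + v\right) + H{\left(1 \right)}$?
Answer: $- \frac{19751}{2} + \frac{\sqrt{7}}{2} \approx -9874.2$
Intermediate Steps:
$H{\left(G \right)} = - \frac{3}{2} + \frac{\sqrt{6 + G}}{2}$ ($H{\left(G \right)} = - \frac{3}{2} + \frac{\sqrt{G + 6}}{2} = - \frac{3}{2} + \frac{\sqrt{6 + G}}{2}$)
$U{\left(S,v \right)} = - \frac{3}{2} + S + v + \frac{\sqrt{7}}{2}$ ($U{\left(S,v \right)} = \left(S + v\right) - \left(\frac{3}{2} - \frac{\sqrt{6 + 1}}{2}\right) = \left(S + v\right) - \left(\frac{3}{2} - \frac{\sqrt{7}}{2}\right) = - \frac{3}{2} + S + v + \frac{\sqrt{7}}{2}$)
$U{\left(-35,-24 \right)} - 9815 = \left(- \frac{3}{2} - 35 - 24 + \frac{\sqrt{7}}{2}\right) - 9815 = \left(- \frac{121}{2} + \frac{\sqrt{7}}{2}\right) - 9815 = - \frac{19751}{2} + \frac{\sqrt{7}}{2}$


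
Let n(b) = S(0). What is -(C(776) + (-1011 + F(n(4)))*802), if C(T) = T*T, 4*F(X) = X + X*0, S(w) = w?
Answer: 208646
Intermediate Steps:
n(b) = 0
F(X) = X/4 (F(X) = (X + X*0)/4 = (X + 0)/4 = X/4)
C(T) = T²
-(C(776) + (-1011 + F(n(4)))*802) = -(776² + (-1011 + (¼)*0)*802) = -(602176 + (-1011 + 0)*802) = -(602176 - 1011*802) = -(602176 - 810822) = -1*(-208646) = 208646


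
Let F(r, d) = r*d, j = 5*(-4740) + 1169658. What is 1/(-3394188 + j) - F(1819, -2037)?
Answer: 8330373363689/2248230 ≈ 3.7053e+6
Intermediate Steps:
j = 1145958 (j = -23700 + 1169658 = 1145958)
F(r, d) = d*r
1/(-3394188 + j) - F(1819, -2037) = 1/(-3394188 + 1145958) - (-2037)*1819 = 1/(-2248230) - 1*(-3705303) = -1/2248230 + 3705303 = 8330373363689/2248230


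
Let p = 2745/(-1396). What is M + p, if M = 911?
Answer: 1269011/1396 ≈ 909.03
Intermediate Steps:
p = -2745/1396 (p = 2745*(-1/1396) = -2745/1396 ≈ -1.9663)
M + p = 911 - 2745/1396 = 1269011/1396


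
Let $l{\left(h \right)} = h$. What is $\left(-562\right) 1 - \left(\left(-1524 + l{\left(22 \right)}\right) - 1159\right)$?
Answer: $2099$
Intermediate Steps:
$\left(-562\right) 1 - \left(\left(-1524 + l{\left(22 \right)}\right) - 1159\right) = \left(-562\right) 1 - \left(\left(-1524 + 22\right) - 1159\right) = -562 - \left(-1502 - 1159\right) = -562 - -2661 = -562 + 2661 = 2099$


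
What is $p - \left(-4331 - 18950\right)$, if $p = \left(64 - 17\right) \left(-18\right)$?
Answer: $22435$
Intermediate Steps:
$p = -846$ ($p = 47 \left(-18\right) = -846$)
$p - \left(-4331 - 18950\right) = -846 - \left(-4331 - 18950\right) = -846 - -23281 = -846 + 23281 = 22435$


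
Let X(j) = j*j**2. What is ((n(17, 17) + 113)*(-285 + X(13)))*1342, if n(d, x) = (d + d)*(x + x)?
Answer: 3256132176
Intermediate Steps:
n(d, x) = 4*d*x (n(d, x) = (2*d)*(2*x) = 4*d*x)
X(j) = j**3
((n(17, 17) + 113)*(-285 + X(13)))*1342 = ((4*17*17 + 113)*(-285 + 13**3))*1342 = ((1156 + 113)*(-285 + 2197))*1342 = (1269*1912)*1342 = 2426328*1342 = 3256132176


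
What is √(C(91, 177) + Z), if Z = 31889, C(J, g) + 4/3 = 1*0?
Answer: √286989/3 ≈ 178.57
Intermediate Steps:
C(J, g) = -4/3 (C(J, g) = -4/3 + 1*0 = -4/3 + 0 = -4/3)
√(C(91, 177) + Z) = √(-4/3 + 31889) = √(95663/3) = √286989/3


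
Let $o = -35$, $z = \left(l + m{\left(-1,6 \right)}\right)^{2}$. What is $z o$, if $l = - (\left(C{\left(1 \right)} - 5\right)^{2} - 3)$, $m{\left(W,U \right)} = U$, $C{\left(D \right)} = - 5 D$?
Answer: $-289835$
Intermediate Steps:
$l = -97$ ($l = - (\left(\left(-5\right) 1 - 5\right)^{2} - 3) = - (\left(-5 - 5\right)^{2} - 3) = - (\left(-10\right)^{2} - 3) = - (100 - 3) = \left(-1\right) 97 = -97$)
$z = 8281$ ($z = \left(-97 + 6\right)^{2} = \left(-91\right)^{2} = 8281$)
$z o = 8281 \left(-35\right) = -289835$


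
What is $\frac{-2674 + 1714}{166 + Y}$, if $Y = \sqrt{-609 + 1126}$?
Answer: $- \frac{53120}{9013} + \frac{320 \sqrt{517}}{9013} \approx -5.0864$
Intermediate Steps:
$Y = \sqrt{517} \approx 22.738$
$\frac{-2674 + 1714}{166 + Y} = \frac{-2674 + 1714}{166 + \sqrt{517}} = - \frac{960}{166 + \sqrt{517}}$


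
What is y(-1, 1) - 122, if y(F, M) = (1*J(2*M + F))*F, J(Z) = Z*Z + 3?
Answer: -126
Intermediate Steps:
J(Z) = 3 + Z² (J(Z) = Z² + 3 = 3 + Z²)
y(F, M) = F*(3 + (F + 2*M)²) (y(F, M) = (1*(3 + (2*M + F)²))*F = (1*(3 + (F + 2*M)²))*F = (3 + (F + 2*M)²)*F = F*(3 + (F + 2*M)²))
y(-1, 1) - 122 = -(3 + (-1 + 2*1)²) - 122 = -(3 + (-1 + 2)²) - 122 = -(3 + 1²) - 122 = -(3 + 1) - 122 = -1*4 - 122 = -4 - 122 = -126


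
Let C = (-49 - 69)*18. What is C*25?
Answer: -53100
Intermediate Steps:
C = -2124 (C = -118*18 = -2124)
C*25 = -2124*25 = -53100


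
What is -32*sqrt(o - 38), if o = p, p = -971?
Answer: -32*I*sqrt(1009) ≈ -1016.5*I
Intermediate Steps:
o = -971
-32*sqrt(o - 38) = -32*sqrt(-971 - 38) = -32*I*sqrt(1009)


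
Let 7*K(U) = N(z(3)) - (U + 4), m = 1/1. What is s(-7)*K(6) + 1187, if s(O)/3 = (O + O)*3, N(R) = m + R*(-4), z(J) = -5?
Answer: 989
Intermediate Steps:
m = 1
N(R) = 1 - 4*R (N(R) = 1 + R*(-4) = 1 - 4*R)
s(O) = 18*O (s(O) = 3*((O + O)*3) = 3*((2*O)*3) = 3*(6*O) = 18*O)
K(U) = 17/7 - U/7 (K(U) = ((1 - 4*(-5)) - (U + 4))/7 = ((1 + 20) - (4 + U))/7 = (21 + (-4 - U))/7 = (17 - U)/7 = 17/7 - U/7)
s(-7)*K(6) + 1187 = (18*(-7))*(17/7 - ⅐*6) + 1187 = -126*(17/7 - 6/7) + 1187 = -126*11/7 + 1187 = -198 + 1187 = 989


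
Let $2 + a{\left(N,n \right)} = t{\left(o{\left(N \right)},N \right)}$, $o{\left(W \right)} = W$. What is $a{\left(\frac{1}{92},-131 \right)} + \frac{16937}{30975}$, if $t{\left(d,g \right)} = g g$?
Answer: $- \frac{380959057}{262172400} \approx -1.4531$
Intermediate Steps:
$t{\left(d,g \right)} = g^{2}$
$a{\left(N,n \right)} = -2 + N^{2}$
$a{\left(\frac{1}{92},-131 \right)} + \frac{16937}{30975} = \left(-2 + \left(\frac{1}{92}\right)^{2}\right) + \frac{16937}{30975} = \left(-2 + \left(\frac{1}{92}\right)^{2}\right) + 16937 \cdot \frac{1}{30975} = \left(-2 + \frac{1}{8464}\right) + \frac{16937}{30975} = - \frac{16927}{8464} + \frac{16937}{30975} = - \frac{380959057}{262172400}$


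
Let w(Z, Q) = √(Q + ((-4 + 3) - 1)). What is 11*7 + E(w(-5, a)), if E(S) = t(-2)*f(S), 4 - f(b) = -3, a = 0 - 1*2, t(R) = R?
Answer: 63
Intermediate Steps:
a = -2 (a = 0 - 2 = -2)
f(b) = 7 (f(b) = 4 - 1*(-3) = 4 + 3 = 7)
w(Z, Q) = √(-2 + Q) (w(Z, Q) = √(Q + (-1 - 1)) = √(Q - 2) = √(-2 + Q))
E(S) = -14 (E(S) = -2*7 = -14)
11*7 + E(w(-5, a)) = 11*7 - 14 = 77 - 14 = 63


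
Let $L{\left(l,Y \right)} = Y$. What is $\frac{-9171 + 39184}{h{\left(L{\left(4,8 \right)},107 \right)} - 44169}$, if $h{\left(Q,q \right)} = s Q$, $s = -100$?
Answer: $- \frac{30013}{44969} \approx -0.66742$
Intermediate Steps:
$h{\left(Q,q \right)} = - 100 Q$
$\frac{-9171 + 39184}{h{\left(L{\left(4,8 \right)},107 \right)} - 44169} = \frac{-9171 + 39184}{\left(-100\right) 8 - 44169} = \frac{30013}{-800 - 44169} = \frac{30013}{-44969} = 30013 \left(- \frac{1}{44969}\right) = - \frac{30013}{44969}$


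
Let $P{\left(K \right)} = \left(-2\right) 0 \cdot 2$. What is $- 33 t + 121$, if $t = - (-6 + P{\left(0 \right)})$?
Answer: $-77$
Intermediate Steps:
$P{\left(K \right)} = 0$ ($P{\left(K \right)} = 0 \cdot 2 = 0$)
$t = 6$ ($t = - (-6 + 0) = \left(-1\right) \left(-6\right) = 6$)
$- 33 t + 121 = \left(-33\right) 6 + 121 = -198 + 121 = -77$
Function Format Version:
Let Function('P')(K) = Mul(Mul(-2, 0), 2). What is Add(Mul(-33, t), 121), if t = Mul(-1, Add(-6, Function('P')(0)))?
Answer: -77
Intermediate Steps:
Function('P')(K) = 0 (Function('P')(K) = Mul(0, 2) = 0)
t = 6 (t = Mul(-1, Add(-6, 0)) = Mul(-1, -6) = 6)
Add(Mul(-33, t), 121) = Add(Mul(-33, 6), 121) = Add(-198, 121) = -77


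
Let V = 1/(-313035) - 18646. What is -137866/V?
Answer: 43156883310/5836850611 ≈ 7.3939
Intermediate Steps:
V = -5836850611/313035 (V = -1/313035 - 18646 = -5836850611/313035 ≈ -18646.)
-137866/V = -137866/(-5836850611/313035) = -137866*(-313035/5836850611) = 43156883310/5836850611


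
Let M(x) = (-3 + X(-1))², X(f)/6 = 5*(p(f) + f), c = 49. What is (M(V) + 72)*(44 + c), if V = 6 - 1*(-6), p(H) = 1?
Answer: 7533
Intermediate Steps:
V = 12 (V = 6 + 6 = 12)
X(f) = 30 + 30*f (X(f) = 6*(5*(1 + f)) = 6*(5 + 5*f) = 30 + 30*f)
M(x) = 9 (M(x) = (-3 + (30 + 30*(-1)))² = (-3 + (30 - 30))² = (-3 + 0)² = (-3)² = 9)
(M(V) + 72)*(44 + c) = (9 + 72)*(44 + 49) = 81*93 = 7533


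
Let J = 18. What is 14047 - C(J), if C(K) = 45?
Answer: 14002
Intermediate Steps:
14047 - C(J) = 14047 - 1*45 = 14047 - 45 = 14002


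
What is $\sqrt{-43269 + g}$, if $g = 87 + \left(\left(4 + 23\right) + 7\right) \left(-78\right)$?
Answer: $i \sqrt{45834} \approx 214.09 i$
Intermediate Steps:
$g = -2565$ ($g = 87 + \left(27 + 7\right) \left(-78\right) = 87 + 34 \left(-78\right) = 87 - 2652 = -2565$)
$\sqrt{-43269 + g} = \sqrt{-43269 - 2565} = \sqrt{-45834} = i \sqrt{45834}$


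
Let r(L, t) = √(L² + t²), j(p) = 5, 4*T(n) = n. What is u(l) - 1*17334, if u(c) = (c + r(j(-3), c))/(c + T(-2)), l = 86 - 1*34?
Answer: -1785298/103 + 2*√2729/103 ≈ -17332.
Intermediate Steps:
T(n) = n/4
l = 52 (l = 86 - 34 = 52)
u(c) = (c + √(25 + c²))/(-½ + c) (u(c) = (c + √(5² + c²))/(c + (¼)*(-2)) = (c + √(25 + c²))/(c - ½) = (c + √(25 + c²))/(-½ + c))
u(l) - 1*17334 = 2*(52 + √(25 + 52²))/(-1 + 2*52) - 1*17334 = 2*(52 + √(25 + 2704))/(-1 + 104) - 17334 = 2*(52 + √2729)/103 - 17334 = 2*(1/103)*(52 + √2729) - 17334 = (104/103 + 2*√2729/103) - 17334 = -1785298/103 + 2*√2729/103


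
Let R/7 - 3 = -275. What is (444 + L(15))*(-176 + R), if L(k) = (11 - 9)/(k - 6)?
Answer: -8315840/9 ≈ -9.2398e+5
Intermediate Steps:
R = -1904 (R = 21 + 7*(-275) = 21 - 1925 = -1904)
L(k) = 2/(-6 + k)
(444 + L(15))*(-176 + R) = (444 + 2/(-6 + 15))*(-176 - 1904) = (444 + 2/9)*(-2080) = (3998/9)*(-2080) = -8315840/9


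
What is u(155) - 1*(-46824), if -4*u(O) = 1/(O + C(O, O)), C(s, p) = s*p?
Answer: 4528817279/96720 ≈ 46824.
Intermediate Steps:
C(s, p) = p*s
u(O) = -1/(4*(O + O**2)) (u(O) = -1/(4*(O + O*O)) = -1/(4*(O + O**2)))
u(155) - 1*(-46824) = -1/4/(155*(1 + 155)) - 1*(-46824) = -1/4*1/155/156 + 46824 = -1/4*1/155*1/156 + 46824 = -1/96720 + 46824 = 4528817279/96720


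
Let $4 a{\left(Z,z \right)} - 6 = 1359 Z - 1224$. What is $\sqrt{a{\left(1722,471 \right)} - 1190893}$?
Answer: $2 i \sqrt{151537} \approx 778.55 i$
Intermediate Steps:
$a{\left(Z,z \right)} = - \frac{609}{2} + \frac{1359 Z}{4}$ ($a{\left(Z,z \right)} = \frac{3}{2} + \frac{1359 Z - 1224}{4} = \frac{3}{2} + \frac{-1224 + 1359 Z}{4} = \frac{3}{2} + \left(-306 + \frac{1359 Z}{4}\right) = - \frac{609}{2} + \frac{1359 Z}{4}$)
$\sqrt{a{\left(1722,471 \right)} - 1190893} = \sqrt{\left(- \frac{609}{2} + \frac{1359}{4} \cdot 1722\right) - 1190893} = \sqrt{\left(- \frac{609}{2} + \frac{1170099}{2}\right) - 1190893} = \sqrt{584745 - 1190893} = \sqrt{-606148} = 2 i \sqrt{151537}$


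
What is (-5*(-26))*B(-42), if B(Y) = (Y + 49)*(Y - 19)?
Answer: -55510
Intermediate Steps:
B(Y) = (-19 + Y)*(49 + Y) (B(Y) = (49 + Y)*(-19 + Y) = (-19 + Y)*(49 + Y))
(-5*(-26))*B(-42) = (-5*(-26))*(-931 + (-42)² + 30*(-42)) = 130*(-931 + 1764 - 1260) = 130*(-427) = -55510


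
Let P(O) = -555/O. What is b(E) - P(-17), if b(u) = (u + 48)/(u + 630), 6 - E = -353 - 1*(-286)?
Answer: -388108/11951 ≈ -32.475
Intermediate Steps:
E = 73 (E = 6 - (-353 - 1*(-286)) = 6 - (-353 + 286) = 6 - 1*(-67) = 6 + 67 = 73)
b(u) = (48 + u)/(630 + u)
b(E) - P(-17) = (48 + 73)/(630 + 73) - (-555)/(-17) = 121/703 - (-555)*(-1)/17 = (1/703)*121 - 1*555/17 = 121/703 - 555/17 = -388108/11951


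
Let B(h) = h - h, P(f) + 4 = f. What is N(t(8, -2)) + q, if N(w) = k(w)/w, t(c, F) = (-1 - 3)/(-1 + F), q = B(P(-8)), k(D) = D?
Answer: 1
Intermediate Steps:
P(f) = -4 + f
B(h) = 0
q = 0
t(c, F) = -4/(-1 + F)
N(w) = 1 (N(w) = w/w = 1)
N(t(8, -2)) + q = 1 + 0 = 1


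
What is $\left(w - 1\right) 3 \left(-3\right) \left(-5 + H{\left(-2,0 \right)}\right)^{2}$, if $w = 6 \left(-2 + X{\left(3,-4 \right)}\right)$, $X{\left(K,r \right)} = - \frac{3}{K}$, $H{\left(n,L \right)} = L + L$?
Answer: $4275$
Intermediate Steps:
$H{\left(n,L \right)} = 2 L$
$w = -18$ ($w = 6 \left(-2 - \frac{3}{3}\right) = 6 \left(-2 - 1\right) = 6 \left(-3\right) = -18$)
$\left(w - 1\right) 3 \left(-3\right) \left(-5 + H{\left(-2,0 \right)}\right)^{2} = \left(-18 - 1\right) 3 \left(-3\right) \left(-5 + 2 \cdot 0\right)^{2} = \left(-19\right) 3 \left(-3\right) \left(-5 + 0\right)^{2} = \left(-57\right) \left(-3\right) \left(-5\right)^{2} = 171 \cdot 25 = 4275$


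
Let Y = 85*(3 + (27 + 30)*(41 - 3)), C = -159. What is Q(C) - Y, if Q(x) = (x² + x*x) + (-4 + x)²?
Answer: -107234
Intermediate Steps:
Q(x) = (-4 + x)² + 2*x² (Q(x) = (x² + x²) + (-4 + x)² = 2*x² + (-4 + x)² = (-4 + x)² + 2*x²)
Y = 184365 (Y = 85*(3 + 57*38) = 85*(3 + 2166) = 85*2169 = 184365)
Q(C) - Y = ((-4 - 159)² + 2*(-159)²) - 1*184365 = ((-163)² + 2*25281) - 184365 = (26569 + 50562) - 184365 = 77131 - 184365 = -107234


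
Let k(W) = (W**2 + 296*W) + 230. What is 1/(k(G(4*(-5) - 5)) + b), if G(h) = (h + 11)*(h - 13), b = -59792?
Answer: 1/380934 ≈ 2.6251e-6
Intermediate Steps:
G(h) = (-13 + h)*(11 + h) (G(h) = (11 + h)*(-13 + h) = (-13 + h)*(11 + h))
k(W) = 230 + W**2 + 296*W
1/(k(G(4*(-5) - 5)) + b) = 1/((230 + (-143 + (4*(-5) - 5)**2 - 2*(4*(-5) - 5))**2 + 296*(-143 + (4*(-5) - 5)**2 - 2*(4*(-5) - 5))) - 59792) = 1/((230 + (-143 + (-20 - 5)**2 - 2*(-20 - 5))**2 + 296*(-143 + (-20 - 5)**2 - 2*(-20 - 5))) - 59792) = 1/((230 + (-143 + (-25)**2 - 2*(-25))**2 + 296*(-143 + (-25)**2 - 2*(-25))) - 59792) = 1/((230 + (-143 + 625 + 50)**2 + 296*(-143 + 625 + 50)) - 59792) = 1/((230 + 532**2 + 296*532) - 59792) = 1/((230 + 283024 + 157472) - 59792) = 1/(440726 - 59792) = 1/380934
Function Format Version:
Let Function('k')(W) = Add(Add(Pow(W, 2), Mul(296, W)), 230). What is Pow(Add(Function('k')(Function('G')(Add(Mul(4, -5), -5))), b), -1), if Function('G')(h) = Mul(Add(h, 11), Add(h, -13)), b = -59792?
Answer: Rational(1, 380934) ≈ 2.6251e-6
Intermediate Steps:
Function('G')(h) = Mul(Add(-13, h), Add(11, h)) (Function('G')(h) = Mul(Add(11, h), Add(-13, h)) = Mul(Add(-13, h), Add(11, h)))
Function('k')(W) = Add(230, Pow(W, 2), Mul(296, W))
Pow(Add(Function('k')(Function('G')(Add(Mul(4, -5), -5))), b), -1) = Pow(Add(Add(230, Pow(Add(-143, Pow(Add(Mul(4, -5), -5), 2), Mul(-2, Add(Mul(4, -5), -5))), 2), Mul(296, Add(-143, Pow(Add(Mul(4, -5), -5), 2), Mul(-2, Add(Mul(4, -5), -5))))), -59792), -1) = Pow(Add(Add(230, Pow(Add(-143, Pow(Add(-20, -5), 2), Mul(-2, Add(-20, -5))), 2), Mul(296, Add(-143, Pow(Add(-20, -5), 2), Mul(-2, Add(-20, -5))))), -59792), -1) = Pow(Add(Add(230, Pow(Add(-143, Pow(-25, 2), Mul(-2, -25)), 2), Mul(296, Add(-143, Pow(-25, 2), Mul(-2, -25)))), -59792), -1) = Pow(Add(Add(230, Pow(Add(-143, 625, 50), 2), Mul(296, Add(-143, 625, 50))), -59792), -1) = Pow(Add(Add(230, Pow(532, 2), Mul(296, 532)), -59792), -1) = Pow(Add(Add(230, 283024, 157472), -59792), -1) = Pow(Add(440726, -59792), -1) = Pow(380934, -1) = Rational(1, 380934)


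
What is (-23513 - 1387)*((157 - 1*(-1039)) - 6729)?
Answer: 137771700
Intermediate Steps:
(-23513 - 1387)*((157 - 1*(-1039)) - 6729) = -24900*((157 + 1039) - 6729) = -24900*(1196 - 6729) = -24900*(-5533) = 137771700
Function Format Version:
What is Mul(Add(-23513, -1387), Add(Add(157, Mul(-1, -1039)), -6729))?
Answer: 137771700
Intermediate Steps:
Mul(Add(-23513, -1387), Add(Add(157, Mul(-1, -1039)), -6729)) = Mul(-24900, Add(Add(157, 1039), -6729)) = Mul(-24900, Add(1196, -6729)) = Mul(-24900, -5533) = 137771700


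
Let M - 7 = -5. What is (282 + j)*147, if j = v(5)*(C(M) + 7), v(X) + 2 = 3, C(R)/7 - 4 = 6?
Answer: 52773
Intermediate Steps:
M = 2 (M = 7 - 5 = 2)
C(R) = 70 (C(R) = 28 + 7*6 = 28 + 42 = 70)
v(X) = 1 (v(X) = -2 + 3 = 1)
j = 77 (j = 1*(70 + 7) = 1*77 = 77)
(282 + j)*147 = (282 + 77)*147 = 359*147 = 52773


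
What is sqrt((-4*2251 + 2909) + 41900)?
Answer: sqrt(35805) ≈ 189.22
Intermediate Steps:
sqrt((-4*2251 + 2909) + 41900) = sqrt((-9004 + 2909) + 41900) = sqrt(-6095 + 41900) = sqrt(35805)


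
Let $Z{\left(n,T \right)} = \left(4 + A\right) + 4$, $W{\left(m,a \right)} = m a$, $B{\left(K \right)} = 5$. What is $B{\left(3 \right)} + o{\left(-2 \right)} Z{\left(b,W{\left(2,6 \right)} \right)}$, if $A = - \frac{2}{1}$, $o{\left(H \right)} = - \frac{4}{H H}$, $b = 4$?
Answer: $-1$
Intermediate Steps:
$o{\left(H \right)} = - \frac{4}{H^{2}}$
$A = -2$ ($A = \left(-2\right) 1 = -2$)
$W{\left(m,a \right)} = a m$
$Z{\left(n,T \right)} = 6$ ($Z{\left(n,T \right)} = \left(4 - 2\right) + 4 = 2 + 4 = 6$)
$B{\left(3 \right)} + o{\left(-2 \right)} Z{\left(b,W{\left(2,6 \right)} \right)} = 5 + - \frac{4}{4} \cdot 6 = 5 + \left(-4\right) \frac{1}{4} \cdot 6 = 5 - 6 = -1$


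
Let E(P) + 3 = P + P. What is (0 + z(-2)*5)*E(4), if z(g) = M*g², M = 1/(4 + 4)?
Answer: 25/2 ≈ 12.500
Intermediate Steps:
M = ⅛ (M = 1/8 = ⅛ ≈ 0.12500)
E(P) = -3 + 2*P (E(P) = -3 + (P + P) = -3 + 2*P)
z(g) = g²/8
(0 + z(-2)*5)*E(4) = (0 + ((⅛)*(-2)²)*5)*(-3 + 2*4) = (0 + ((⅛)*4)*5)*(-3 + 8) = (0 + (½)*5)*5 = (0 + 5/2)*5 = (5/2)*5 = 25/2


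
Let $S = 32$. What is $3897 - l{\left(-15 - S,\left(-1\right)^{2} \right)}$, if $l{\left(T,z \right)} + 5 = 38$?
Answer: $3864$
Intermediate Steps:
$l{\left(T,z \right)} = 33$ ($l{\left(T,z \right)} = -5 + 38 = 33$)
$3897 - l{\left(-15 - S,\left(-1\right)^{2} \right)} = 3897 - 33 = 3864$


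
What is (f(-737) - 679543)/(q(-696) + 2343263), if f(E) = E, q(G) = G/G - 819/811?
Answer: -36780472/126692419 ≈ -0.29031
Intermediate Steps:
q(G) = -8/811 (q(G) = 1 - 819*1/811 = 1 - 819/811 = -8/811)
(f(-737) - 679543)/(q(-696) + 2343263) = (-737 - 679543)/(-8/811 + 2343263) = -680280/1900386285/811 = -680280*811/1900386285 = -36780472/126692419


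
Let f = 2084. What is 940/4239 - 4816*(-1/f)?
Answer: 5593496/2208519 ≈ 2.5327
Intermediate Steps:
940/4239 - 4816*(-1/f) = 940/4239 - 4816/((-1*2084)) = 940*(1/4239) - 4816/(-2084) = 940/4239 - 4816*(-1/2084) = 940/4239 + 1204/521 = 5593496/2208519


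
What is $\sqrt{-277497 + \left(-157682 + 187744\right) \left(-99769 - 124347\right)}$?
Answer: $i \sqrt{6737652689} \approx 82083.0 i$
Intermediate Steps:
$\sqrt{-277497 + \left(-157682 + 187744\right) \left(-99769 - 124347\right)} = \sqrt{-277497 + 30062 \left(-224116\right)} = \sqrt{-277497 - 6737375192} = \sqrt{-6737652689} = i \sqrt{6737652689}$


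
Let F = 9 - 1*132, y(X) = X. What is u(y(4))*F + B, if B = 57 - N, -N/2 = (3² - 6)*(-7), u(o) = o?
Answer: -477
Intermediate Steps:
N = 42 (N = -2*(3² - 6)*(-7) = -2*(9 - 6)*(-7) = -6*(-7) = -2*(-21) = 42)
B = 15 (B = 57 - 1*42 = 57 - 42 = 15)
F = -123 (F = 9 - 132 = -123)
u(y(4))*F + B = 4*(-123) + 15 = -492 + 15 = -477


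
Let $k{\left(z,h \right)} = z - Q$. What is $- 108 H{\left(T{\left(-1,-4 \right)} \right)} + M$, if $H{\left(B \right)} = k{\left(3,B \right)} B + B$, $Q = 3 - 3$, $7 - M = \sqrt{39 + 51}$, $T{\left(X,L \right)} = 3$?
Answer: $-1289 - 3 \sqrt{10} \approx -1298.5$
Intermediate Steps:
$M = 7 - 3 \sqrt{10}$ ($M = 7 - \sqrt{39 + 51} = 7 - \sqrt{90} = 7 - 3 \sqrt{10} \approx -2.4868$)
$Q = 0$ ($Q = 3 - 3 = 0$)
$k{\left(z,h \right)} = z$ ($k{\left(z,h \right)} = z - 0 = z + 0 = z$)
$H{\left(B \right)} = 4 B$ ($H{\left(B \right)} = 3 B + B = 4 B$)
$- 108 H{\left(T{\left(-1,-4 \right)} \right)} + M = - 108 \cdot 4 \cdot 3 + \left(7 - 3 \sqrt{10}\right) = \left(-108\right) 12 + \left(7 - 3 \sqrt{10}\right) = -1296 + \left(7 - 3 \sqrt{10}\right) = -1289 - 3 \sqrt{10}$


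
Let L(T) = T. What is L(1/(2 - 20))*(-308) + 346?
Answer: 3268/9 ≈ 363.11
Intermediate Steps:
L(1/(2 - 20))*(-308) + 346 = -308/(2 - 20) + 346 = -308/(-18) + 346 = -1/18*(-308) + 346 = 154/9 + 346 = 3268/9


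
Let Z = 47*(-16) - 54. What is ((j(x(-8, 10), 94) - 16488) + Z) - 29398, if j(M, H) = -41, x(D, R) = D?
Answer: -46733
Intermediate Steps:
Z = -806 (Z = -752 - 54 = -806)
((j(x(-8, 10), 94) - 16488) + Z) - 29398 = ((-41 - 16488) - 806) - 29398 = (-16529 - 806) - 29398 = -17335 - 29398 = -46733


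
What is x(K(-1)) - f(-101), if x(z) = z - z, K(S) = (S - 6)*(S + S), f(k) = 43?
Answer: -43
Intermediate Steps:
K(S) = 2*S*(-6 + S) (K(S) = (-6 + S)*(2*S) = 2*S*(-6 + S))
x(z) = 0
x(K(-1)) - f(-101) = 0 - 1*43 = 0 - 43 = -43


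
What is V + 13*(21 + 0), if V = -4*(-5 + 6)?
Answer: 269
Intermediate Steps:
V = -4 (V = -4*1 = -4)
V + 13*(21 + 0) = -4 + 13*(21 + 0) = -4 + 13*21 = -4 + 273 = 269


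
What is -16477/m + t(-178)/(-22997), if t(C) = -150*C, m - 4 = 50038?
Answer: -1715042969/1150815874 ≈ -1.4903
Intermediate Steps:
m = 50042 (m = 4 + 50038 = 50042)
-16477/m + t(-178)/(-22997) = -16477/50042 - 150*(-178)/(-22997) = -16477*1/50042 + 26700*(-1/22997) = -16477/50042 - 26700/22997 = -1715042969/1150815874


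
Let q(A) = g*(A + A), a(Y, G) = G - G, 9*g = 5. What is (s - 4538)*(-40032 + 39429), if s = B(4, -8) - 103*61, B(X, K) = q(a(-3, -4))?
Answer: 6525063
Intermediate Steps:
g = 5/9 (g = (⅑)*5 = 5/9 ≈ 0.55556)
a(Y, G) = 0
q(A) = 10*A/9 (q(A) = 5*(A + A)/9 = 5*(2*A)/9 = 10*A/9)
B(X, K) = 0 (B(X, K) = (10/9)*0 = 0)
s = -6283 (s = 0 - 103*61 = 0 - 6283 = -6283)
(s - 4538)*(-40032 + 39429) = (-6283 - 4538)*(-40032 + 39429) = -10821*(-603) = 6525063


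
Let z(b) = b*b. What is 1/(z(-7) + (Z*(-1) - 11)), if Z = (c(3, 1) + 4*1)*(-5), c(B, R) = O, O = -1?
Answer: 1/53 ≈ 0.018868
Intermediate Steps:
z(b) = b**2
c(B, R) = -1
Z = -15 (Z = (-1 + 4*1)*(-5) = (-1 + 4)*(-5) = 3*(-5) = -15)
1/(z(-7) + (Z*(-1) - 11)) = 1/((-7)**2 + (-15*(-1) - 11)) = 1/(49 + (15 - 11)) = 1/(49 + 4) = 1/53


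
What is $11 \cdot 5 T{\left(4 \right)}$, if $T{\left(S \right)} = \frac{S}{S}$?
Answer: $55$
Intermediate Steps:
$T{\left(S \right)} = 1$
$11 \cdot 5 T{\left(4 \right)} = 11 \cdot 5 \cdot 1 = 55 \cdot 1 = 55$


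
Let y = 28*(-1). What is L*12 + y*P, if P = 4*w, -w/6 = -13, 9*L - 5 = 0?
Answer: -26188/3 ≈ -8729.3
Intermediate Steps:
L = 5/9 (L = 5/9 + (⅑)*0 = 5/9 + 0 = 5/9 ≈ 0.55556)
w = 78 (w = -6*(-13) = 78)
y = -28
P = 312 (P = 4*78 = 312)
L*12 + y*P = (5/9)*12 - 28*312 = 20/3 - 8736 = -26188/3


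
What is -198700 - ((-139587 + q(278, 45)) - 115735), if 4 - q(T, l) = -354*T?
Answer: -41794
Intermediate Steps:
q(T, l) = 4 + 354*T (q(T, l) = 4 - (-354)*T = 4 + 354*T)
-198700 - ((-139587 + q(278, 45)) - 115735) = -198700 - ((-139587 + (4 + 354*278)) - 115735) = -198700 - ((-139587 + (4 + 98412)) - 115735) = -198700 - ((-139587 + 98416) - 115735) = -198700 - (-41171 - 115735) = -198700 - 1*(-156906) = -198700 + 156906 = -41794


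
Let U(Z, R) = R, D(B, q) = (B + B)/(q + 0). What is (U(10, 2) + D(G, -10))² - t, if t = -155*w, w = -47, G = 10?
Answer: -7285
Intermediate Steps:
D(B, q) = 2*B/q (D(B, q) = (2*B)/q = 2*B/q)
t = 7285 (t = -155*(-47) = 7285)
(U(10, 2) + D(G, -10))² - t = (2 + 2*10/(-10))² - 1*7285 = (2 + 2*10*(-⅒))² - 7285 = (2 - 2)² - 7285 = 0² - 7285 = 0 - 7285 = -7285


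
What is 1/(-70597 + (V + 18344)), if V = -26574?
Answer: -1/78827 ≈ -1.2686e-5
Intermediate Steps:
1/(-70597 + (V + 18344)) = 1/(-70597 + (-26574 + 18344)) = 1/(-70597 - 8230) = 1/(-78827) = -1/78827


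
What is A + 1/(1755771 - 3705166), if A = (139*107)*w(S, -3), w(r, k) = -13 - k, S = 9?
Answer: -289933518351/1949395 ≈ -1.4873e+5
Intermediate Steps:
A = -148730 (A = (139*107)*(-13 - 1*(-3)) = 14873*(-13 + 3) = 14873*(-10) = -148730)
A + 1/(1755771 - 3705166) = -148730 + 1/(1755771 - 3705166) = -148730 + 1/(-1949395) = -148730 - 1/1949395 = -289933518351/1949395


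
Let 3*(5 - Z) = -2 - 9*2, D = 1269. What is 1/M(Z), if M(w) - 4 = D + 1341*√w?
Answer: -1273/19359416 + 447*√105/19359416 ≈ 0.00017084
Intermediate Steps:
Z = 35/3 (Z = 5 - (-2 - 9*2)/3 = 5 - (-2 - 18)/3 = 5 - ⅓*(-20) = 5 + 20/3 = 35/3 ≈ 11.667)
M(w) = 1273 + 1341*√w (M(w) = 4 + (1269 + 1341*√w) = 1273 + 1341*√w)
1/M(Z) = 1/(1273 + 1341*√(35/3)) = 1/(1273 + 1341*(√105/3)) = 1/(1273 + 447*√105)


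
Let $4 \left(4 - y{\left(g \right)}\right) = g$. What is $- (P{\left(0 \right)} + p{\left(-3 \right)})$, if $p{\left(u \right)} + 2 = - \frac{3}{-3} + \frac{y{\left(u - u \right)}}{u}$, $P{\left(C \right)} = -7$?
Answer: $\frac{28}{3} \approx 9.3333$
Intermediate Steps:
$y{\left(g \right)} = 4 - \frac{g}{4}$
$p{\left(u \right)} = -1 + \frac{4}{u}$ ($p{\left(u \right)} = -2 + \left(- \frac{3}{-3} + \frac{4 - \frac{u - u}{4}}{u}\right) = -2 + \left(\left(-3\right) \left(- \frac{1}{3}\right) + \frac{4 - 0}{u}\right) = -2 + \left(1 + \frac{4 + 0}{u}\right) = -2 + \left(1 + \frac{4}{u}\right) = -1 + \frac{4}{u}$)
$- (P{\left(0 \right)} + p{\left(-3 \right)}) = - (-7 + \frac{4 - -3}{-3}) = - (-7 - \frac{4 + 3}{3}) = - (-7 - \frac{7}{3}) = \left(-1\right) \left(- \frac{28}{3}\right) = \frac{28}{3}$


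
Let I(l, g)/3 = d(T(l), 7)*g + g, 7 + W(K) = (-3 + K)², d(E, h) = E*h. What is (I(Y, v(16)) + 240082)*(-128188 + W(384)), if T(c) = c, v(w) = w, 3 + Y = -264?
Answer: 2551991788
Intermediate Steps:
Y = -267 (Y = -3 - 264 = -267)
W(K) = -7 + (-3 + K)²
I(l, g) = 3*g + 21*g*l (I(l, g) = 3*((l*7)*g + g) = 3*((7*l)*g + g) = 3*(7*g*l + g) = 3*(g + 7*g*l) = 3*g + 21*g*l)
(I(Y, v(16)) + 240082)*(-128188 + W(384)) = (3*16*(1 + 7*(-267)) + 240082)*(-128188 + (-7 + (-3 + 384)²)) = (3*16*(1 - 1869) + 240082)*(-128188 + (-7 + 381²)) = (3*16*(-1868) + 240082)*(-128188 + (-7 + 145161)) = (-89664 + 240082)*(-128188 + 145154) = 150418*16966 = 2551991788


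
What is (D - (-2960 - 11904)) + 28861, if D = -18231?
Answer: 25494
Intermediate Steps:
(D - (-2960 - 11904)) + 28861 = (-18231 - (-2960 - 11904)) + 28861 = (-18231 - 1*(-14864)) + 28861 = (-18231 + 14864) + 28861 = -3367 + 28861 = 25494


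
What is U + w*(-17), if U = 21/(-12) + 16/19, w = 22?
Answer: -28493/76 ≈ -374.91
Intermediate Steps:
U = -69/76 (U = 21*(-1/12) + 16*(1/19) = -7/4 + 16/19 = -69/76 ≈ -0.90790)
U + w*(-17) = -69/76 + 22*(-17) = -69/76 - 374 = -28493/76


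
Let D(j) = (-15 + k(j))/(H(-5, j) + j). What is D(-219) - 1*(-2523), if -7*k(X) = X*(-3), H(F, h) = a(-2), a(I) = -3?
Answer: 653584/259 ≈ 2523.5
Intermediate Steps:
H(F, h) = -3
k(X) = 3*X/7 (k(X) = -X*(-3)/7 = -(-3)*X/7 = 3*X/7)
D(j) = (-15 + 3*j/7)/(-3 + j)
D(-219) - 1*(-2523) = 3*(-35 - 219)/(7*(-3 - 219)) - 1*(-2523) = (3/7)*(-254)/(-222) + 2523 = (3/7)*(-1/222)*(-254) + 2523 = 127/259 + 2523 = 653584/259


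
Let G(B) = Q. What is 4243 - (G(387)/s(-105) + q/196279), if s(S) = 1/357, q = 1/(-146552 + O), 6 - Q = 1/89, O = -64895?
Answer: 7775347169907787/3693731908457 ≈ 2105.0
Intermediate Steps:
Q = 533/89 (Q = 6 - 1/89 = 533/89 ≈ 5.9888)
G(B) = 533/89
q = -1/211447 (q = 1/(-146552 - 64895) = 1/(-211447) = -1/211447 ≈ -4.7293e-6)
s(S) = 1/357
4243 - (G(387)/s(-105) + q/196279) = 4243 - (533/(89*(1/357)) - 1/211447/196279) = 4243 - ((533/89)*357 - 1/211447*1/196279) = 4243 - (190281/89 - 1/41502605713) = 4243 - 1*7897157317675264/3693731908457 = 4243 - 7897157317675264/3693731908457 = 7775347169907787/3693731908457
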